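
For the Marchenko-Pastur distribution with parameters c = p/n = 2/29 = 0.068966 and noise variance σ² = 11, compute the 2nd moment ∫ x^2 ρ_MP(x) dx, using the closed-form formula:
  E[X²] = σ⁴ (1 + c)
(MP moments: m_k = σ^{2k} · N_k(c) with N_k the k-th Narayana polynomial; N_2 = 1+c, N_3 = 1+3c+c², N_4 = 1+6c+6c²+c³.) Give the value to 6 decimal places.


E[X²] = σ⁴ (1 + c) (second MP moment). With σ² = 11 (so σ⁴ = 121) and c = 2/29 = 0.068966: E[X²] = 121 · (1 + 0.068966) = 121 · 1.068966.

So E[X^2] = 129.344828.


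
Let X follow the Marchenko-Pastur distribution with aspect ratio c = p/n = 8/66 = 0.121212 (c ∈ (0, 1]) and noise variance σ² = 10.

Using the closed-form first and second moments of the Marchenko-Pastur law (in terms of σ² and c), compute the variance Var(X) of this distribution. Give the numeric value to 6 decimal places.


Recall the MP moments m_1 = E[X] = σ² and m_2 = E[X²] = σ⁴ (1 + c).
m_1 = E[X] = σ² = 10, so m_1² = 100.
m_2 = E[X²] = σ⁴ (1 + c) = 100 · (1 + 0.121212) = 100 · 1.121212 = 112.121212.
(Note m_2 − m_1² simplifies to c · σ⁴ = 0.121212 · 100.)

Var(X) = m_2 − m_1² = 112.121212 − 100 = 12.121212.


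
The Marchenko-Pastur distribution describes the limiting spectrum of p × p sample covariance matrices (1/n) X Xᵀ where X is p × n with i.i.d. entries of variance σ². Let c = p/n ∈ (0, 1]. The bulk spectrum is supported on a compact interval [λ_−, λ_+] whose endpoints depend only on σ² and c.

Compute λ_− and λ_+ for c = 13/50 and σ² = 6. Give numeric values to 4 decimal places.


c = 13/50 = 0.260000; √c = 0.509902.
λ_− = σ² (1 − √c)² = 6 · (1 − 0.509902)² = 6 · (0.490098)² = 1.441177.
λ_+ = σ² (1 + √c)² = 6 · (1 + 0.509902)² = 6 · (1.509902)² = 13.678823.

Rounded to 4 decimal places: λ_− ≈ 1.4412, λ_+ ≈ 13.6788.


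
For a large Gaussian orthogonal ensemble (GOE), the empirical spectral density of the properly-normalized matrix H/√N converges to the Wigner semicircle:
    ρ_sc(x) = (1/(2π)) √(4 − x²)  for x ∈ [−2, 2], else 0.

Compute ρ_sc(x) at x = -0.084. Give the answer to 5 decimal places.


ρ_sc(x) = (1/(2π)) √(4 − x²). With x = -0.084:
  4 − x² = 4 − (-0.084)² = 4 − 0.007056 = 3.992944.
  √(4 − x²) = 1.998235.
  1/(2π) = 0.159155.
  ρ_sc(-0.084) = 0.159155 · 1.998235 = 0.318029.

Rounded to 5 decimal places: ρ_sc(-0.084) ≈ 0.31803.


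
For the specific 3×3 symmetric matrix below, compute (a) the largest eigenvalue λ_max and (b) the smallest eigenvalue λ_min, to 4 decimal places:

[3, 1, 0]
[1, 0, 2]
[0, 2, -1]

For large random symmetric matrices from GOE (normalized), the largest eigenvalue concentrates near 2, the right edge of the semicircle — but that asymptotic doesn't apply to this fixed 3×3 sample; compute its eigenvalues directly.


Since M is real symmetric, all three eigenvalues are real; they are the roots of det(λI − M) = λ³ − (tr M) λ² + s λ − det M, where s is the sum of the principal 2×2 minors.
tr M = 3 + 0 + (-1) = 2.
s = (3·0 − 1²) + (3·(-1) − 0²) + (0·(-1) − 2²) = -1 + (-3) + (-4) = -8.
det M (expand along row 1) = 3·(-4) − 1·(-1) + 0·2 = -11.
Characteristic polynomial: λ³ − 2λ² − 8λ + 11 = 0.
Substitute λ = y + (tr M)/3 = y + 0.666667 to remove the quadratic term: y³ + p·y + q = 0 with p = s − (tr M)²/3 = -9.333333 and q = −2(tr M)³/27 + (tr M)·s/3 − det M = 5.074074.
Three real roots ⇒ use the trigonometric (Viète) form: r = 2√(−p/3) = 3.527668, φ = arccos(3q/(p·r)) = arccos(-0.462332) = 2.051419 rad.
y_k = r·cos(φ/3 − 2πk/3) for k = 0, 1, 2 gives y = 2.734556, 0.562745, -3.297300.
λ_k = y_k + 0.666667 gives λ = 3.4012, 1.2294, -2.6306 (check: the sum is 2.0000 = tr M).

Hence λ_max = 3.4012 and λ_min = -2.6306.


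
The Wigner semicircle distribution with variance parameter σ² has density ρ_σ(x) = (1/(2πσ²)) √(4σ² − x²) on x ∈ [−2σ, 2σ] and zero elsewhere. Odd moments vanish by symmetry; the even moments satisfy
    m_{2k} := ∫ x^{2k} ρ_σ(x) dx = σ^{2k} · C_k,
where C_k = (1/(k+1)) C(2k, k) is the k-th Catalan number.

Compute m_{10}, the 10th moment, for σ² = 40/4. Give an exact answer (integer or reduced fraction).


By the scaled semicircle moment identity, m_{2k} = σ^{2k} · C_k with k = 5.
C_5 = (1/(k+1)) · C(2k, k) = (1/6) · C(10, 5) = (1/6) · 252 = 42.
σ^{2k} = (σ²)^k = (40/4)^5 = 100000.

Therefore m_{10} = σ^{10} · C_5 = 100000 · 42 = 4200000.


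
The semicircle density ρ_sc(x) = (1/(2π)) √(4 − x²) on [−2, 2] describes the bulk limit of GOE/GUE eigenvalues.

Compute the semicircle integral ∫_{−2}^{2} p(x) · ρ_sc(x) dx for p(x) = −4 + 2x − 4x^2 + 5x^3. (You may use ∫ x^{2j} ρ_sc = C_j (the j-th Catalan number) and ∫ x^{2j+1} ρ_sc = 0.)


Write p(x) = Σ a_i x^i, split into monomials and integrate each against ρ_sc separately.
Using ∫ x^{2j} ρ_sc = C_j = (1/(j+1)) C(2j, j) (Catalan numbers) and ∫ x^{2j+1} ρ_sc = 0 (odd monomials vanish by symmetry):
  i = 0 (even): a_0 · C_{0} = -4 · 1 = -4
  i = 1 (odd): ∫ x^1 ρ_sc = 0 (vanishes)
  i = 2 (even): a_2 · C_{1} = -4 · 1 = -4
  i = 3 (odd): ∫ x^3 ρ_sc = 0 (vanishes)

Summing the contributions: ∫_{−2}^{2} p(x) ρ_sc(x) dx = (-4) + (-4) = -8.


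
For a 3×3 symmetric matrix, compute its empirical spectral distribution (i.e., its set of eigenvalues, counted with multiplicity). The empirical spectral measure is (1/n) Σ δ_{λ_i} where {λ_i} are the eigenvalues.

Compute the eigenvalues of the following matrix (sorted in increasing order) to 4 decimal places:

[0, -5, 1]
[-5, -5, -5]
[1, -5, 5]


Since M is real symmetric, all three eigenvalues are real; they are the roots of det(λI − M) = λ³ − (tr M) λ² + s λ − det M, where s is the sum of the principal 2×2 minors.
tr M = 0 + (-5) + 5 = 0.
s = (0·(-5) − (-5)²) + (0·5 − 1²) + ((-5)·5 − (-5)²) = -25 + (-1) + (-50) = -76.
det M (expand along row 1) = 0·(-50) − (-5)·(-20) + 1·30 = -70.
Characteristic polynomial: λ³ − 76λ + 70 = 0.
Substitute λ = y + (tr M)/3 = y + 0.000000 to remove the quadratic term: y³ + p·y + q = 0 with p = s − (tr M)²/3 = -76.000000 and q = −2(tr M)³/27 + (tr M)·s/3 − det M = 70.000000.
Three real roots ⇒ use the trigonometric (Viète) form: r = 2√(−p/3) = 10.066446, φ = arccos(3q/(p·r)) = arccos(-0.274492) = 1.848858 rad.
y_k = r·cos(φ/3 − 2πk/3) for k = 0, 1, 2 gives y = 8.214531, 0.931694, -9.146225.
λ_k = y_k + 0.000000 gives λ = 8.2145, 0.9317, -9.1462 (check: the sum is 0.0000 = tr M).

Eigenvalues sorted in increasing order: [-9.1462, 0.9317, 8.2145].


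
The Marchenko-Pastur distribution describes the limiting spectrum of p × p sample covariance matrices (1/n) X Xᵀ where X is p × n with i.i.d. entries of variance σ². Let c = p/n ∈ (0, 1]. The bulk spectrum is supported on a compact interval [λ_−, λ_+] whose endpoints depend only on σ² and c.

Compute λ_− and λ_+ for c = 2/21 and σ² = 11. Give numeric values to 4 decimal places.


c = 2/21 = 0.095238; √c = 0.308607.
λ_− = σ² (1 − √c)² = 11 · (1 − 0.308607)² = 11 · (0.691393)² = 5.258272.
λ_+ = σ² (1 + √c)² = 11 · (1 + 0.308607)² = 11 · (1.308607)² = 18.836966.

Rounded to 4 decimal places: λ_− ≈ 5.2583, λ_+ ≈ 18.8370.


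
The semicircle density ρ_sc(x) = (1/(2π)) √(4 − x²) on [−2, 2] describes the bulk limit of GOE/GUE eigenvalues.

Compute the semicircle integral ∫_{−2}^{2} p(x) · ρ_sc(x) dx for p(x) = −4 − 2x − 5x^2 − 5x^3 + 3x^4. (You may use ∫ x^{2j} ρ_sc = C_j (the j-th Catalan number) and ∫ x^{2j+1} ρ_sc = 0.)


Write p(x) = Σ a_i x^i, split into monomials and integrate each against ρ_sc separately.
Using ∫ x^{2j} ρ_sc = C_j = (1/(j+1)) C(2j, j) (Catalan numbers) and ∫ x^{2j+1} ρ_sc = 0 (odd monomials vanish by symmetry):
  i = 0 (even): a_0 · C_{0} = -4 · 1 = -4
  i = 1 (odd): ∫ x^1 ρ_sc = 0 (vanishes)
  i = 2 (even): a_2 · C_{1} = -5 · 1 = -5
  i = 3 (odd): ∫ x^3 ρ_sc = 0 (vanishes)
  i = 4 (even): a_4 · C_{2} = 3 · 2 = 6

Summing the contributions: ∫_{−2}^{2} p(x) ρ_sc(x) dx = (-4) + (-5) + 6 = -3.


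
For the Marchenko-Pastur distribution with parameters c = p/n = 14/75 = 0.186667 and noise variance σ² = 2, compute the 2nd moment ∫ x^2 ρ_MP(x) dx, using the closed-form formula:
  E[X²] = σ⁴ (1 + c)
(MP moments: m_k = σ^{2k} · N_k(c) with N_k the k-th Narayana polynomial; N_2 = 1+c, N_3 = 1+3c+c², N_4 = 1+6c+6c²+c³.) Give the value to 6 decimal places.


E[X²] = σ⁴ (1 + c) (second MP moment). With σ² = 2 (so σ⁴ = 4) and c = 14/75 = 0.186667: E[X²] = 4 · (1 + 0.186667) = 4 · 1.186667.

So E[X^2] = 4.746667.


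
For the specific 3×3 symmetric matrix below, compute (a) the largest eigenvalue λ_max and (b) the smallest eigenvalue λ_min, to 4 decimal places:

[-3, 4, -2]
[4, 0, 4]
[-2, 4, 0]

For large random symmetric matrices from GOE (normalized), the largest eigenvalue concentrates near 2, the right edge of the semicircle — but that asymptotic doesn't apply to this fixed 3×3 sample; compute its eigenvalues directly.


Since M is real symmetric, all three eigenvalues are real; they are the roots of det(λI − M) = λ³ − (tr M) λ² + s λ − det M, where s is the sum of the principal 2×2 minors.
tr M = -3 + 0 + 0 = -3.
s = ((-3)·0 − 4²) + ((-3)·0 − (-2)²) + (0·0 − 4²) = -16 + (-4) + (-16) = -36.
det M (expand along row 1) = (-3)·(-16) − 4·8 + (-2)·16 = -16.
Characteristic polynomial: λ³ + 3λ² − 36λ + 16 = 0.
Substitute λ = y + (tr M)/3 = y − 1.000000 to remove the quadratic term: y³ + p·y + q = 0 with p = s − (tr M)²/3 = -39.000000 and q = −2(tr M)³/27 + (tr M)·s/3 − det M = 54.000000.
Three real roots ⇒ use the trigonometric (Viète) form: r = 2√(−p/3) = 7.211103, φ = arccos(3q/(p·r)) = arccos(-0.576035) = 2.184666 rad.
y_k = r·cos(φ/3 − 2πk/3) for k = 0, 1, 2 gives y = 5.382071, 1.465283, -6.847354.
λ_k = y_k − 1.000000 gives λ = 4.3821, 0.4653, -7.8474 (check: the sum is -3.0000 = tr M).

Hence λ_max = 4.3821 and λ_min = -7.8474.


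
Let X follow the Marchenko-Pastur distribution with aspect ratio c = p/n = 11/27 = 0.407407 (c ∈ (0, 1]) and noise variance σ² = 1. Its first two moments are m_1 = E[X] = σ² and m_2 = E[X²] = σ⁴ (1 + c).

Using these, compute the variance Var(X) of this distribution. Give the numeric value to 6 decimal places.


m_1 = E[X] = σ² = 1, so m_1² = 1.
m_2 = E[X²] = σ⁴ (1 + c) = 1 · (1 + 0.407407) = 1 · 1.407407 = 1.407407.
(Note m_2 − m_1² simplifies to c · σ⁴ = 0.407407 · 1.)

Var(X) = m_2 − m_1² = 1.407407 − 1 = 0.407407.


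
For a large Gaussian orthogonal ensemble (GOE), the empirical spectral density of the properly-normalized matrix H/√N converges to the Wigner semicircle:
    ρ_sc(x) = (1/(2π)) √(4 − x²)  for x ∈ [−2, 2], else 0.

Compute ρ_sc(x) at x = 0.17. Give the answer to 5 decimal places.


ρ_sc(x) = (1/(2π)) √(4 − x²). With x = 0.17:
  4 − x² = 4 − (0.17)² = 4 − 0.028900 = 3.971100.
  √(4 − x²) = 1.992762.
  1/(2π) = 0.159155.
  ρ_sc(0.17) = 0.159155 · 1.992762 = 0.317158.

Rounded to 5 decimal places: ρ_sc(0.17) ≈ 0.31716.


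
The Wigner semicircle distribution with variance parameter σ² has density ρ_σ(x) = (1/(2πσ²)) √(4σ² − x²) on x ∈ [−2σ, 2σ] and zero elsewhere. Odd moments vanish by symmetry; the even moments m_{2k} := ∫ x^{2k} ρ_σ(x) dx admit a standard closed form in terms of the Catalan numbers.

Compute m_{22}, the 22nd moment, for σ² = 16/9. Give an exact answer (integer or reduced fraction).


By the scaled semicircle moment identity, m_{2k} = σ^{2k} · C_k with k = 11.
C_11 = (1/(k+1)) · C(2k, k) = (1/12) · C(22, 11) = (1/12) · 705432 = 58786.
σ^{2k} = (σ²)^k = (16/9)^11 = 17592186044416/31381059609.

Therefore m_{22} = σ^{22} · C_11 = (17592186044416/31381059609) · 58786 = 1034174248807038976/31381059609.


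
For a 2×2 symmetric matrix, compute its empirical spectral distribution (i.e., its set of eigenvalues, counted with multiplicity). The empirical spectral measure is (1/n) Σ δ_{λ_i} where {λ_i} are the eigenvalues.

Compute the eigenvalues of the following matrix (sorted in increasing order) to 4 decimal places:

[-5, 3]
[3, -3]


Since M is real symmetric, both eigenvalues are real; they are the roots of det(λI − M) = λ² − (tr M) λ + det M.
tr M = -5 + (-3) = -8.
det M = (-5)·(-3) − 3² = 15 − 9 = 6.
Characteristic polynomial: λ² + 8λ + 6 = 0.
Discriminant Δ = (tr M)² − 4·det M = 64 − 24 = 40; √Δ = 6.324555.
λ = (tr M ± √Δ)/2 = (-8 ± 6.324555)/2, giving (tr M − √Δ)/2 = -7.1623 and (tr M + √Δ)/2 = -0.8377.

Eigenvalues sorted in increasing order: [-7.1623, -0.8377].


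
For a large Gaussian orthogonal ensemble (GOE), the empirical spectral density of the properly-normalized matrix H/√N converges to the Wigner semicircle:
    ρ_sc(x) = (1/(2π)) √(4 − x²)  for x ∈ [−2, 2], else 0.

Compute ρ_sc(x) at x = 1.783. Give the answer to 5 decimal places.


ρ_sc(x) = (1/(2π)) √(4 − x²). With x = 1.783:
  4 − x² = 4 − (1.783)² = 4 − 3.179089 = 0.820911.
  √(4 − x²) = 0.906041.
  1/(2π) = 0.159155.
  ρ_sc(1.783) = 0.159155 · 0.906041 = 0.144201.

Rounded to 5 decimal places: ρ_sc(1.783) ≈ 0.14420.


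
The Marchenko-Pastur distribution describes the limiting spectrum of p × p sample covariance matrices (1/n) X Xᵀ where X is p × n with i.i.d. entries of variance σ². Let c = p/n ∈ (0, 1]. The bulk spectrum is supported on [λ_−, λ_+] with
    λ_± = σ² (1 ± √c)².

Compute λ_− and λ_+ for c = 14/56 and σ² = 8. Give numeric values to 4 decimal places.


c = 14/56 = 0.250000; √c = 0.500000.
λ_− = σ² (1 − √c)² = 8 · (1 − 0.500000)² = 8 · (0.500000)² = 2.000000.
λ_+ = σ² (1 + √c)² = 8 · (1 + 0.500000)² = 8 · (1.500000)² = 18.000000.

Rounded to 4 decimal places: λ_− ≈ 2.0000, λ_+ ≈ 18.0000.


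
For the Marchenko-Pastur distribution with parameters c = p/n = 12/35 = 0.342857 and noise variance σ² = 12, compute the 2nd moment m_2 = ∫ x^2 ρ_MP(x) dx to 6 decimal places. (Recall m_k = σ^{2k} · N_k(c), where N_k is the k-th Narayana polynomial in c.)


E[X²] = σ⁴ (1 + c) (second MP moment). With σ² = 12 (so σ⁴ = 144) and c = 12/35 = 0.342857: E[X²] = 144 · (1 + 0.342857) = 144 · 1.342857.

So E[X^2] = 193.371429.


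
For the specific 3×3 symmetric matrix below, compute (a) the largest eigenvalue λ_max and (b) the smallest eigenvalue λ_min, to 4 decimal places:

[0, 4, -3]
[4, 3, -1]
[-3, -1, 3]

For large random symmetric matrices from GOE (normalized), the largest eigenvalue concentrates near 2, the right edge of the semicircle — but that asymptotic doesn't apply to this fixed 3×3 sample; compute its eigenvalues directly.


Since M is real symmetric, all three eigenvalues are real; they are the roots of det(λI − M) = λ³ − (tr M) λ² + s λ − det M, where s is the sum of the principal 2×2 minors.
tr M = 0 + 3 + 3 = 6.
s = (0·3 − 4²) + (0·3 − (-3)²) + (3·3 − (-1)²) = -16 + (-9) + 8 = -17.
det M (expand along row 1) = 0·8 − 4·9 + (-3)·5 = -51.
Characteristic polynomial: λ³ − 6λ² − 17λ + 51 = 0.
Substitute λ = y + (tr M)/3 = y + 2.000000 to remove the quadratic term: y³ + p·y + q = 0 with p = s − (tr M)²/3 = -29.000000 and q = −2(tr M)³/27 + (tr M)·s/3 − det M = 1.000000.
Three real roots ⇒ use the trigonometric (Viète) form: r = 2√(−p/3) = 6.218253, φ = arccos(3q/(p·r)) = arccos(-0.016636) = 1.587433 rad.
y_k = r·cos(φ/3 − 2πk/3) for k = 0, 1, 2 gives y = 5.367840, 0.034484, -5.402324.
λ_k = y_k + 2.000000 gives λ = 7.3678, 2.0345, -3.4023 (check: the sum is 6.0000 = tr M).

Hence λ_max = 7.3678 and λ_min = -3.4023.


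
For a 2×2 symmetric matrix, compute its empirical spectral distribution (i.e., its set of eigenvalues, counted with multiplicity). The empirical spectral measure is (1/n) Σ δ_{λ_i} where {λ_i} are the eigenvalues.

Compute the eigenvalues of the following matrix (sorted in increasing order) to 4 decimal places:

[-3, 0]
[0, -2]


Since M is real symmetric, both eigenvalues are real; they are the roots of det(λI − M) = λ² − (tr M) λ + det M.
tr M = -3 + (-2) = -5.
det M = (-3)·(-2) − 0² = 6 − 0 = 6.
Characteristic polynomial: λ² + 5λ + 6 = 0.
Discriminant Δ = (tr M)² − 4·det M = 25 − 24 = 1; √Δ = 1.000000.
λ = (tr M ± √Δ)/2 = (-5 ± 1.000000)/2, giving (tr M − √Δ)/2 = -3.0000 and (tr M + √Δ)/2 = -2.0000.

Eigenvalues sorted in increasing order: [-3.0000, -2.0000].


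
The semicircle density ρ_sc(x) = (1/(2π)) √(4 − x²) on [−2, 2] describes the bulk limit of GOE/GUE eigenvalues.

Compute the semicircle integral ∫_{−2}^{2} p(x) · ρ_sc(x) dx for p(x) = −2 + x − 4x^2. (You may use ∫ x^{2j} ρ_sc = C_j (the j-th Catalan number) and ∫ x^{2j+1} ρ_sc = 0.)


Write p(x) = Σ a_i x^i, split into monomials and integrate each against ρ_sc separately.
Using ∫ x^{2j} ρ_sc = C_j = (1/(j+1)) C(2j, j) (Catalan numbers) and ∫ x^{2j+1} ρ_sc = 0 (odd monomials vanish by symmetry):
  i = 0 (even): a_0 · C_{0} = -2 · 1 = -2
  i = 1 (odd): ∫ x^1 ρ_sc = 0 (vanishes)
  i = 2 (even): a_2 · C_{1} = -4 · 1 = -4

Summing the contributions: ∫_{−2}^{2} p(x) ρ_sc(x) dx = (-2) + (-4) = -6.


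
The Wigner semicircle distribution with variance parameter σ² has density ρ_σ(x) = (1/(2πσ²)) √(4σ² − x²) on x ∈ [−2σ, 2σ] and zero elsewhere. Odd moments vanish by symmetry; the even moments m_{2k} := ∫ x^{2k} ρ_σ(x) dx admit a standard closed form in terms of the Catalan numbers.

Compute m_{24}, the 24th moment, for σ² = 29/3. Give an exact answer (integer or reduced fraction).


By the scaled semicircle moment identity, m_{2k} = σ^{2k} · C_k with k = 12.
C_12 = (1/(k+1)) · C(2k, k) = (1/13) · C(24, 12) = (1/13) · 2704156 = 208012.
σ^{2k} = (σ²)^k = (29/3)^12 = 353814783205469041/531441.

Therefore m_{24} = σ^{24} · C_12 = (353814783205469041/531441) · 208012 = 73597720684136026156492/531441.


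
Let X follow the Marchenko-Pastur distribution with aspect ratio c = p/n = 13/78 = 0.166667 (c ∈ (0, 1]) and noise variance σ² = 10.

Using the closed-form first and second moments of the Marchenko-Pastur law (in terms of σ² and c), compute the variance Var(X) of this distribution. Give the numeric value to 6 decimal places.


Recall the MP moments m_1 = E[X] = σ² and m_2 = E[X²] = σ⁴ (1 + c).
m_1 = E[X] = σ² = 10, so m_1² = 100.
m_2 = E[X²] = σ⁴ (1 + c) = 100 · (1 + 0.166667) = 100 · 1.166667 = 116.666667.
(Note m_2 − m_1² simplifies to c · σ⁴ = 0.166667 · 100.)

Var(X) = m_2 − m_1² = 116.666667 − 100 = 16.666667.


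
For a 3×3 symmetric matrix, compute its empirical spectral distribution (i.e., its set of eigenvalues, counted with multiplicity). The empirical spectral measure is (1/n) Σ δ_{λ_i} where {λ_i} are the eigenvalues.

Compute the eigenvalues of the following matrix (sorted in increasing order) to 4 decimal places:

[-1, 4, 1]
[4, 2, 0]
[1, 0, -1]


Since M is real symmetric, all three eigenvalues are real; they are the roots of det(λI − M) = λ³ − (tr M) λ² + s λ − det M, where s is the sum of the principal 2×2 minors.
tr M = -1 + 2 + (-1) = 0.
s = ((-1)·2 − 4²) + ((-1)·(-1) − 1²) + (2·(-1) − 0²) = -18 + 0 + (-2) = -20.
det M (expand along row 1) = (-1)·(-2) − 4·(-4) + 1·(-2) = 16.
Characteristic polynomial: λ³ − 20λ − 16 = 0.
Substitute λ = y + (tr M)/3 = y + 0.000000 to remove the quadratic term: y³ + p·y + q = 0 with p = s − (tr M)²/3 = -20.000000 and q = −2(tr M)³/27 + (tr M)·s/3 − det M = -16.000000.
Three real roots ⇒ use the trigonometric (Viète) form: r = 2√(−p/3) = 5.163978, φ = arccos(3q/(p·r)) = arccos(0.464758) = 1.087435 rad.
y_k = r·cos(φ/3 − 2πk/3) for k = 0, 1, 2 gives y = 4.828427, -0.828427, -4.000000.
λ_k = y_k + 0.000000 gives λ = 4.8284, -0.8284, -4.0000 (check: the sum is 0.0000 = tr M).

Eigenvalues sorted in increasing order: [-4.0000, -0.8284, 4.8284].


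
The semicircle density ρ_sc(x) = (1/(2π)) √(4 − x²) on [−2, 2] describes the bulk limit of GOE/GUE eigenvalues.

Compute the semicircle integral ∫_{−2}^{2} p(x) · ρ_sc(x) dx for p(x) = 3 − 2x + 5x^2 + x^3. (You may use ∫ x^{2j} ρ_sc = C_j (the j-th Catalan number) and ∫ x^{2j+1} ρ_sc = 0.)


Write p(x) = Σ a_i x^i, split into monomials and integrate each against ρ_sc separately.
Using ∫ x^{2j} ρ_sc = C_j = (1/(j+1)) C(2j, j) (Catalan numbers) and ∫ x^{2j+1} ρ_sc = 0 (odd monomials vanish by symmetry):
  i = 0 (even): a_0 · C_{0} = 3 · 1 = 3
  i = 1 (odd): ∫ x^1 ρ_sc = 0 (vanishes)
  i = 2 (even): a_2 · C_{1} = 5 · 1 = 5
  i = 3 (odd): ∫ x^3 ρ_sc = 0 (vanishes)

Summing the contributions: ∫_{−2}^{2} p(x) ρ_sc(x) dx = 3 + 5 = 8.


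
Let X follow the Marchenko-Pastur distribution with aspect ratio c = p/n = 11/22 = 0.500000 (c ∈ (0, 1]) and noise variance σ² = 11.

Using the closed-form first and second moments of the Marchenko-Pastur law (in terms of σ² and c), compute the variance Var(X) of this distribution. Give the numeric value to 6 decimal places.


Recall the MP moments m_1 = E[X] = σ² and m_2 = E[X²] = σ⁴ (1 + c).
m_1 = E[X] = σ² = 11, so m_1² = 121.
m_2 = E[X²] = σ⁴ (1 + c) = 121 · (1 + 0.500000) = 121 · 1.500000 = 181.500000.
(Note m_2 − m_1² simplifies to c · σ⁴ = 0.500000 · 121.)

Var(X) = m_2 − m_1² = 181.500000 − 121 = 60.500000.


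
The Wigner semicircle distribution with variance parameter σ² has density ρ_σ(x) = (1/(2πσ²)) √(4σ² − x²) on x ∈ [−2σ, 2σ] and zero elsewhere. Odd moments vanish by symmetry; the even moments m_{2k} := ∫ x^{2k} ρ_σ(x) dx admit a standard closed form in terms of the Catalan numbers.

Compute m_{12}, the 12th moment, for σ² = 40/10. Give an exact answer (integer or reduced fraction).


By the scaled semicircle moment identity, m_{2k} = σ^{2k} · C_k with k = 6.
C_6 = (1/(k+1)) · C(2k, k) = (1/7) · C(12, 6) = (1/7) · 924 = 132.
σ^{2k} = (σ²)^k = (40/10)^6 = 4096.

Therefore m_{12} = σ^{12} · C_6 = 4096 · 132 = 540672.


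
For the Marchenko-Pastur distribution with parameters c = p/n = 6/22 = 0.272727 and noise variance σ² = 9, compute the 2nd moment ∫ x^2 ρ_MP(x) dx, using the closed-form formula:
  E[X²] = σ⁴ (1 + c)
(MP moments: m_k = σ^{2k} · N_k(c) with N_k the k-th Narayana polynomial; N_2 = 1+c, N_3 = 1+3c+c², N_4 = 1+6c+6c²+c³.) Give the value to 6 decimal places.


E[X²] = σ⁴ (1 + c) (second MP moment). With σ² = 9 (so σ⁴ = 81) and c = 6/22 = 0.272727: E[X²] = 81 · (1 + 0.272727) = 81 · 1.272727.

So E[X^2] = 103.090909.


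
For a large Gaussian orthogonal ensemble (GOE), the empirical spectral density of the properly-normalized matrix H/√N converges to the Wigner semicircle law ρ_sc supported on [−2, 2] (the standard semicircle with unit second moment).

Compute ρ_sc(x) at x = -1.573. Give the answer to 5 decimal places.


ρ_sc(x) = (1/(2π)) √(4 − x²). With x = -1.573:
  4 − x² = 4 − (-1.573)² = 4 − 2.474329 = 1.525671.
  √(4 − x²) = 1.235181.
  1/(2π) = 0.159155.
  ρ_sc(-1.573) = 0.159155 · 1.235181 = 0.196585.

Rounded to 5 decimal places: ρ_sc(-1.573) ≈ 0.19659.


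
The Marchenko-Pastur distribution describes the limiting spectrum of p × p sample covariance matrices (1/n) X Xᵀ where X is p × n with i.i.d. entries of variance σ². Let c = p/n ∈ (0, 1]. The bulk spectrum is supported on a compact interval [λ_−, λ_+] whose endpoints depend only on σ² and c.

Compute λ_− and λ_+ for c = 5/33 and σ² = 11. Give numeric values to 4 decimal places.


c = 5/33 = 0.151515; √c = 0.389249.
λ_− = σ² (1 − √c)² = 11 · (1 − 0.389249)² = 11 · (0.610751)² = 4.103178.
λ_+ = σ² (1 + √c)² = 11 · (1 + 0.389249)² = 11 · (1.389249)² = 21.230155.

Rounded to 4 decimal places: λ_− ≈ 4.1032, λ_+ ≈ 21.2302.


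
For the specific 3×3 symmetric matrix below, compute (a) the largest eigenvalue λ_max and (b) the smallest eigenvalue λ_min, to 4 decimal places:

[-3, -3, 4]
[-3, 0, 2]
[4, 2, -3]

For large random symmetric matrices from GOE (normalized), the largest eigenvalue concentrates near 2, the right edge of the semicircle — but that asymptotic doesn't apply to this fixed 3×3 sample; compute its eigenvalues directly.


Since M is real symmetric, all three eigenvalues are real; they are the roots of det(λI − M) = λ³ − (tr M) λ² + s λ − det M, where s is the sum of the principal 2×2 minors.
tr M = -3 + 0 + (-3) = -6.
s = ((-3)·0 − (-3)²) + ((-3)·(-3) − 4²) + (0·(-3) − 2²) = -9 + (-7) + (-4) = -20.
det M (expand along row 1) = (-3)·(-4) − (-3)·1 + 4·(-6) = -9.
Characteristic polynomial: λ³ + 6λ² − 20λ + 9 = 0.
Substitute λ = y + (tr M)/3 = y − 2.000000 to remove the quadratic term: y³ + p·y + q = 0 with p = s − (tr M)²/3 = -32.000000 and q = −2(tr M)³/27 + (tr M)·s/3 − det M = 65.000000.
Three real roots ⇒ use the trigonometric (Viète) form: r = 2√(−p/3) = 6.531973, φ = arccos(3q/(p·r)) = arccos(-0.932911) = 2.773210 rad.
y_k = r·cos(φ/3 − 2πk/3) for k = 0, 1, 2 gives y = 3.934278, 2.548510, -6.482789.
λ_k = y_k − 2.000000 gives λ = 1.9343, 0.5485, -8.4828 (check: the sum is -6.0000 = tr M).

Hence λ_max = 1.9343 and λ_min = -8.4828.


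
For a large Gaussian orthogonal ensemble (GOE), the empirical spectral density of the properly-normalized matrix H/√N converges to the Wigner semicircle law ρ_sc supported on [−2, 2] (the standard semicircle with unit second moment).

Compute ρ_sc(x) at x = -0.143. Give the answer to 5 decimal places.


ρ_sc(x) = (1/(2π)) √(4 − x²). With x = -0.143:
  4 − x² = 4 − (-0.143)² = 4 − 0.020449 = 3.979551.
  √(4 − x²) = 1.994881.
  1/(2π) = 0.159155.
  ρ_sc(-0.143) = 0.159155 · 1.994881 = 0.317495.

Rounded to 5 decimal places: ρ_sc(-0.143) ≈ 0.31750.


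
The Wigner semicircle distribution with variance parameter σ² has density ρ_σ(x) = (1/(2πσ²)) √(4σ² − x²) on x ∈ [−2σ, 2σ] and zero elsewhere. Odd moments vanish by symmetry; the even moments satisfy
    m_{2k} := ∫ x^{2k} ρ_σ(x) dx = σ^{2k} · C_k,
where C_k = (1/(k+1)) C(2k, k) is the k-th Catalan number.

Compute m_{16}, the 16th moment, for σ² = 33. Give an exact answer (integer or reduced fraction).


By the scaled semicircle moment identity, m_{2k} = σ^{2k} · C_k with k = 8.
C_8 = (1/(k+1)) · C(2k, k) = (1/9) · C(16, 8) = (1/9) · 12870 = 1430.
σ^{2k} = (σ²)^k = (33)^8 = 1406408618241.

Therefore m_{16} = σ^{16} · C_8 = 1406408618241 · 1430 = 2011164324084630.


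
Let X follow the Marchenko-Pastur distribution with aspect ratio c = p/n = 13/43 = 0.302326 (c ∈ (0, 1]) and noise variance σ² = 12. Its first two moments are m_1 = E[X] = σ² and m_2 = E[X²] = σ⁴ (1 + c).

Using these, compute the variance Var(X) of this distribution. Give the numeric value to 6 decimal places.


m_1 = E[X] = σ² = 12, so m_1² = 144.
m_2 = E[X²] = σ⁴ (1 + c) = 144 · (1 + 0.302326) = 144 · 1.302326 = 187.534884.
(Note m_2 − m_1² simplifies to c · σ⁴ = 0.302326 · 144.)

Var(X) = m_2 − m_1² = 187.534884 − 144 = 43.534884.


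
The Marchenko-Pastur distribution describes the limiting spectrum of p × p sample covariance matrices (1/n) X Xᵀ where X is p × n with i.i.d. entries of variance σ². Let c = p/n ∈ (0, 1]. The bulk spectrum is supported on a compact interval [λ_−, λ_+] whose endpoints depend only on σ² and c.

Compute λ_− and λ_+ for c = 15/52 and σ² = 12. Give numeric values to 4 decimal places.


c = 15/52 = 0.288462; √c = 0.537086.
λ_− = σ² (1 − √c)² = 12 · (1 − 0.537086)² = 12 · (0.462914)² = 2.571471.
λ_+ = σ² (1 + √c)² = 12 · (1 + 0.537086)² = 12 · (1.537086)² = 28.351606.

Rounded to 4 decimal places: λ_− ≈ 2.5715, λ_+ ≈ 28.3516.


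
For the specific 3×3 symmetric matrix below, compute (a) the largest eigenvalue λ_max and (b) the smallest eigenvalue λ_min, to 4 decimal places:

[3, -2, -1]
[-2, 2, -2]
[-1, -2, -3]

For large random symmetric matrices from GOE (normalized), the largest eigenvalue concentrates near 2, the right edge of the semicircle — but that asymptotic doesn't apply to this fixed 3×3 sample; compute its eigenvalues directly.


Since M is real symmetric, all three eigenvalues are real; they are the roots of det(λI − M) = λ³ − (tr M) λ² + s λ − det M, where s is the sum of the principal 2×2 minors.
tr M = 3 + 2 + (-3) = 2.
s = (3·2 − (-2)²) + (3·(-3) − (-1)²) + (2·(-3) − (-2)²) = 2 + (-10) + (-10) = -18.
det M (expand along row 1) = 3·(-10) − (-2)·4 + (-1)·6 = -28.
Characteristic polynomial: λ³ − 2λ² − 18λ + 28 = 0.
Substitute λ = y + (tr M)/3 = y + 0.666667 to remove the quadratic term: y³ + p·y + q = 0 with p = s − (tr M)²/3 = -19.333333 and q = −2(tr M)³/27 + (tr M)·s/3 − det M = 15.407407.
Three real roots ⇒ use the trigonometric (Viète) form: r = 2√(−p/3) = 5.077182, φ = arccos(3q/(p·r)) = arccos(-0.470892) = 2.061098 rad.
y_k = r·cos(φ/3 − 2πk/3) for k = 0, 1, 2 gives y = 3.925329, 0.826095, -4.751424.
λ_k = y_k + 0.666667 gives λ = 4.5920, 1.4928, -4.0848 (check: the sum is 2.0000 = tr M).

Hence λ_max = 4.5920 and λ_min = -4.0848.


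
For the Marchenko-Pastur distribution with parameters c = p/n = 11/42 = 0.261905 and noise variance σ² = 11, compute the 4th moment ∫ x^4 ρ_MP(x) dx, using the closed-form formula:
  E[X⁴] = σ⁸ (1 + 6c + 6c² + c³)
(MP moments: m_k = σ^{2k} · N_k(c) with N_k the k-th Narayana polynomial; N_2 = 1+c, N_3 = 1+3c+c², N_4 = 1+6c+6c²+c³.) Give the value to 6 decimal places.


E[X⁴] = σ⁸ (1 + 6c + 6c² + c³) (fourth MP moment). With σ² = 11 (so σ⁸ = 14641) and c = 11/42 = 0.261905: E[X⁴] = 14641 · (1 + 6·0.261905 + 6·(0.261905)² + (0.261905)³) = 14641 · 3.000958.

So E[X^4] = 43937.030761.


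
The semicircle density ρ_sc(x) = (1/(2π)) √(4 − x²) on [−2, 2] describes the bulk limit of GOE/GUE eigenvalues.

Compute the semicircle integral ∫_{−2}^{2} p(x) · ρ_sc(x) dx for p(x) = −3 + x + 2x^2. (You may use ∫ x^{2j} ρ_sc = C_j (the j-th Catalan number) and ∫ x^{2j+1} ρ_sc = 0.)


Write p(x) = Σ a_i x^i, split into monomials and integrate each against ρ_sc separately.
Using ∫ x^{2j} ρ_sc = C_j = (1/(j+1)) C(2j, j) (Catalan numbers) and ∫ x^{2j+1} ρ_sc = 0 (odd monomials vanish by symmetry):
  i = 0 (even): a_0 · C_{0} = -3 · 1 = -3
  i = 1 (odd): ∫ x^1 ρ_sc = 0 (vanishes)
  i = 2 (even): a_2 · C_{1} = 2 · 1 = 2

Summing the contributions: ∫_{−2}^{2} p(x) ρ_sc(x) dx = (-3) + 2 = -1.


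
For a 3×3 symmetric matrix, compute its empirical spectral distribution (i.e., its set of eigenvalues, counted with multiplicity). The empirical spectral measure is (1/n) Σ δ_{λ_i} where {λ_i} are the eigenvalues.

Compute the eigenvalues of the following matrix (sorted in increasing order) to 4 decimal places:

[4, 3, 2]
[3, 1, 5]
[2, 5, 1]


Since M is real symmetric, all three eigenvalues are real; they are the roots of det(λI − M) = λ³ − (tr M) λ² + s λ − det M, where s is the sum of the principal 2×2 minors.
tr M = 4 + 1 + 1 = 6.
s = (4·1 − 3²) + (4·1 − 2²) + (1·1 − 5²) = -5 + 0 + (-24) = -29.
det M (expand along row 1) = 4·(-24) − 3·(-7) + 2·13 = -49.
Characteristic polynomial: λ³ − 6λ² − 29λ + 49 = 0.
Substitute λ = y + (tr M)/3 = y + 2.000000 to remove the quadratic term: y³ + p·y + q = 0 with p = s − (tr M)²/3 = -41.000000 and q = −2(tr M)³/27 + (tr M)·s/3 − det M = -25.000000.
Three real roots ⇒ use the trigonometric (Viète) form: r = 2√(−p/3) = 7.393691, φ = arccos(3q/(p·r)) = arccos(0.247409) = 1.320791 rad.
y_k = r·cos(φ/3 − 2πk/3) for k = 0, 1, 2 gives y = 6.688624, -0.615442, -6.073182.
λ_k = y_k + 2.000000 gives λ = 8.6886, 1.3846, -4.0732 (check: the sum is 6.0000 = tr M).

Eigenvalues sorted in increasing order: [-4.0732, 1.3846, 8.6886].


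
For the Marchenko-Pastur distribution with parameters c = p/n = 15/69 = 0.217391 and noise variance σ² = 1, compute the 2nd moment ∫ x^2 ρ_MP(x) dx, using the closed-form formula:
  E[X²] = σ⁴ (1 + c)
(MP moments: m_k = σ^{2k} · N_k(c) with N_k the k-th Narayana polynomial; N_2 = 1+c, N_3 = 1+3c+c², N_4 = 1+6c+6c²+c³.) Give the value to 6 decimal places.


E[X²] = σ⁴ (1 + c) (second MP moment). With σ² = 1 (so σ⁴ = 1) and c = 15/69 = 0.217391: E[X²] = 1 · (1 + 0.217391) = 1 · 1.217391.

So E[X^2] = 1.217391.


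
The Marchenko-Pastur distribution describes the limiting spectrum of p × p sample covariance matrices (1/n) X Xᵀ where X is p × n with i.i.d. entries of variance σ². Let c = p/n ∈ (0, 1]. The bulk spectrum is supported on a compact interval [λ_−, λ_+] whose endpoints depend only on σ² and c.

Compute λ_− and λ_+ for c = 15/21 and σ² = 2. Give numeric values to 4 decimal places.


c = 15/21 = 0.714286; √c = 0.845154.
λ_− = σ² (1 − √c)² = 2 · (1 − 0.845154)² = 2 · (0.154846)² = 0.047954.
λ_+ = σ² (1 + √c)² = 2 · (1 + 0.845154)² = 2 · (1.845154)² = 6.809188.

Rounded to 4 decimal places: λ_− ≈ 0.0480, λ_+ ≈ 6.8092.


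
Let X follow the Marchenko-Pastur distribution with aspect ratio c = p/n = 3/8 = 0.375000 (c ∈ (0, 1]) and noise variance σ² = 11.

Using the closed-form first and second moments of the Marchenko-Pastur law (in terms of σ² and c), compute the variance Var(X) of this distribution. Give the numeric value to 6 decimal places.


Recall the MP moments m_1 = E[X] = σ² and m_2 = E[X²] = σ⁴ (1 + c).
m_1 = E[X] = σ² = 11, so m_1² = 121.
m_2 = E[X²] = σ⁴ (1 + c) = 121 · (1 + 0.375000) = 121 · 1.375000 = 166.375000.
(Note m_2 − m_1² simplifies to c · σ⁴ = 0.375000 · 121.)

Var(X) = m_2 − m_1² = 166.375000 − 121 = 45.375000.


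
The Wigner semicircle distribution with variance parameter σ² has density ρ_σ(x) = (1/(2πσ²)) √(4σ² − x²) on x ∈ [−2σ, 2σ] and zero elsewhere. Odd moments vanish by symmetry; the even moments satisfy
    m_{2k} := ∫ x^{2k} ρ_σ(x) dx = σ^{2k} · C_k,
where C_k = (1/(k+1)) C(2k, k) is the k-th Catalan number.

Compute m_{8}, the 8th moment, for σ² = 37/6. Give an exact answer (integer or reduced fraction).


By the scaled semicircle moment identity, m_{2k} = σ^{2k} · C_k with k = 4.
C_4 = (1/(k+1)) · C(2k, k) = (1/5) · C(8, 4) = (1/5) · 70 = 14.
σ^{2k} = (σ²)^k = (37/6)^4 = 1874161/1296.

Therefore m_{8} = σ^{8} · C_4 = (1874161/1296) · 14 = 13119127/648.


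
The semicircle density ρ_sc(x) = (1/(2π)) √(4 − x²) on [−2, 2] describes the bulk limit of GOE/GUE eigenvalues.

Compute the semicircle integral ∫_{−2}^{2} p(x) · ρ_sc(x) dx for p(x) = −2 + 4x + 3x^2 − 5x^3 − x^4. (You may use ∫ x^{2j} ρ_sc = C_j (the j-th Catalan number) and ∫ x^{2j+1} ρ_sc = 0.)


Write p(x) = Σ a_i x^i, split into monomials and integrate each against ρ_sc separately.
Using ∫ x^{2j} ρ_sc = C_j = (1/(j+1)) C(2j, j) (Catalan numbers) and ∫ x^{2j+1} ρ_sc = 0 (odd monomials vanish by symmetry):
  i = 0 (even): a_0 · C_{0} = -2 · 1 = -2
  i = 1 (odd): ∫ x^1 ρ_sc = 0 (vanishes)
  i = 2 (even): a_2 · C_{1} = 3 · 1 = 3
  i = 3 (odd): ∫ x^3 ρ_sc = 0 (vanishes)
  i = 4 (even): a_4 · C_{2} = -1 · 2 = -2

Summing the contributions: ∫_{−2}^{2} p(x) ρ_sc(x) dx = (-2) + 3 + (-2) = -1.


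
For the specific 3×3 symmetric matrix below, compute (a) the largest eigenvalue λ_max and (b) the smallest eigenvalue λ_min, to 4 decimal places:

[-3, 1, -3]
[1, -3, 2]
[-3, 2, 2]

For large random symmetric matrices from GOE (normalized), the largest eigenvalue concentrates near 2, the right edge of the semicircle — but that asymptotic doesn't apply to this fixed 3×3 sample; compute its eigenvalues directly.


Since M is real symmetric, all three eigenvalues are real; they are the roots of det(λI − M) = λ³ − (tr M) λ² + s λ − det M, where s is the sum of the principal 2×2 minors.
tr M = -3 + (-3) + 2 = -4.
s = ((-3)·(-3) − 1²) + ((-3)·2 − (-3)²) + ((-3)·2 − 2²) = 8 + (-15) + (-10) = -17.
det M (expand along row 1) = (-3)·(-10) − 1·8 + (-3)·(-7) = 43.
Characteristic polynomial: λ³ + 4λ² − 17λ − 43 = 0.
Substitute λ = y + (tr M)/3 = y − 1.333333 to remove the quadratic term: y³ + p·y + q = 0 with p = s − (tr M)²/3 = -22.333333 and q = −2(tr M)³/27 + (tr M)·s/3 − det M = -15.592593.
Three real roots ⇒ use the trigonometric (Viète) form: r = 2√(−p/3) = 5.456902, φ = arccos(3q/(p·r)) = arccos(0.383831) = 1.176855 rad.
y_k = r·cos(φ/3 − 2πk/3) for k = 0, 1, 2 gives y = 5.042384, -0.714509, -4.327875.
λ_k = y_k − 1.333333 gives λ = 3.7091, -2.0478, -5.6612 (check: the sum is -4.0000 = tr M).

Hence λ_max = 3.7091 and λ_min = -5.6612.


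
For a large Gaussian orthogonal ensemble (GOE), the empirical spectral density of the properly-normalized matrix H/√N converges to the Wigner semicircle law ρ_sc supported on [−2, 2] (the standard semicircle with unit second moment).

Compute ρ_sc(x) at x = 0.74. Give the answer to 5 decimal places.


ρ_sc(x) = (1/(2π)) √(4 − x²). With x = 0.74:
  4 − x² = 4 − (0.74)² = 4 − 0.547600 = 3.452400.
  √(4 − x²) = 1.858064.
  1/(2π) = 0.159155.
  ρ_sc(0.74) = 0.159155 · 1.858064 = 0.295720.

Rounded to 5 decimal places: ρ_sc(0.74) ≈ 0.29572.


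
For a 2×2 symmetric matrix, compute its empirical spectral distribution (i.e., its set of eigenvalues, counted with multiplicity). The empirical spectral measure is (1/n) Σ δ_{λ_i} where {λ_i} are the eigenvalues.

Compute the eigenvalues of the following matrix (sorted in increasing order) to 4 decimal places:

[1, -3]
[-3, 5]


Since M is real symmetric, both eigenvalues are real; they are the roots of det(λI − M) = λ² − (tr M) λ + det M.
tr M = 1 + 5 = 6.
det M = 1·5 − (-3)² = 5 − 9 = -4.
Characteristic polynomial: λ² − 6λ − 4 = 0.
Discriminant Δ = (tr M)² − 4·det M = 36 − (-16) = 52; √Δ = 7.211103.
λ = (tr M ± √Δ)/2 = (6 ± 7.211103)/2, giving (tr M − √Δ)/2 = -0.6056 and (tr M + √Δ)/2 = 6.6056.

Eigenvalues sorted in increasing order: [-0.6056, 6.6056].


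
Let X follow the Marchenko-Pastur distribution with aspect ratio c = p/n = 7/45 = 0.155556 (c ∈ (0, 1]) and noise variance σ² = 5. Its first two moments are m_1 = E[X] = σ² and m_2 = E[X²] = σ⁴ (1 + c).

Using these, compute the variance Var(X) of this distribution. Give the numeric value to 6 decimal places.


m_1 = E[X] = σ² = 5, so m_1² = 25.
m_2 = E[X²] = σ⁴ (1 + c) = 25 · (1 + 0.155556) = 25 · 1.155556 = 28.888889.
(Note m_2 − m_1² simplifies to c · σ⁴ = 0.155556 · 25.)

Var(X) = m_2 − m_1² = 28.888889 − 25 = 3.888889.


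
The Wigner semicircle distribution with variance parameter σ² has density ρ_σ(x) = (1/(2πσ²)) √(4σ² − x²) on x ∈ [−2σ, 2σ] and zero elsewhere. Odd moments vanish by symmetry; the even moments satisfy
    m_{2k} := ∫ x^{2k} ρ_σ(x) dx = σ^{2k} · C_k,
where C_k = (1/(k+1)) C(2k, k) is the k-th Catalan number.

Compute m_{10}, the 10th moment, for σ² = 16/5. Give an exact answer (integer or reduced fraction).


By the scaled semicircle moment identity, m_{2k} = σ^{2k} · C_k with k = 5.
C_5 = (1/(k+1)) · C(2k, k) = (1/6) · C(10, 5) = (1/6) · 252 = 42.
σ^{2k} = (σ²)^k = (16/5)^5 = 1048576/3125.

Therefore m_{10} = σ^{10} · C_5 = (1048576/3125) · 42 = 44040192/3125.


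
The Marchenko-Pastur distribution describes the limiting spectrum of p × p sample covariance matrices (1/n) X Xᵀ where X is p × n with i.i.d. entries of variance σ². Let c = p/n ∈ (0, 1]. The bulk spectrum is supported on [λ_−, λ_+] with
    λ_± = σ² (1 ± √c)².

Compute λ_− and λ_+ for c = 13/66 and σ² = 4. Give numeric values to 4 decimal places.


c = 13/66 = 0.196970; √c = 0.443813.
λ_− = σ² (1 − √c)² = 4 · (1 − 0.443813)² = 4 · (0.556187)² = 1.237377.
λ_+ = σ² (1 + √c)² = 4 · (1 + 0.443813)² = 4 · (1.443813)² = 8.338380.

Rounded to 4 decimal places: λ_− ≈ 1.2374, λ_+ ≈ 8.3384.
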